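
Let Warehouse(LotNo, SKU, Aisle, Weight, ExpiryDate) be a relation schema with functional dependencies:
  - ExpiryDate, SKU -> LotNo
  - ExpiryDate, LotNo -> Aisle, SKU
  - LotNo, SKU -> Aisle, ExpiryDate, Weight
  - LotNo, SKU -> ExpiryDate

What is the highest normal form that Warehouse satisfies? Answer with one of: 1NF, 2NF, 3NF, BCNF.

BCNF

Candidate keys: {ExpiryDate, LotNo}, {ExpiryDate, SKU}, {LotNo, SKU}. Prime attributes: {ExpiryDate, LotNo, SKU}.
Every FD has a superkey on the left, so the relation is in BCNF.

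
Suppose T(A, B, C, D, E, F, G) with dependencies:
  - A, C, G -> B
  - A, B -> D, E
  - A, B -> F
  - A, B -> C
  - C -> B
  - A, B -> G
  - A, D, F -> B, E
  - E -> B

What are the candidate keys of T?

{A, B}, {A, C}, {A, D, F}, {A, E}

Attributes never on any right-hand side: {A} — every candidate key must contain it.
{A, B}⁺ = {A, B, C, D, E, F, G} — all of the relation — so {A, B} is a candidate key.
{A, C}⁺ = {A, B, C, D, E, F, G} — all of the relation — so {A, C} is a candidate key.
{A, E}⁺ = {A, B, C, D, E, F, G} — all of the relation — so {A, E} is a candidate key.
{A, D, F}⁺ = {A, B, C, D, E, F, G} — all of the relation — so {A, D, F} is a candidate key.
No proper subset of any of these is a key, and no other minimal superkey exists.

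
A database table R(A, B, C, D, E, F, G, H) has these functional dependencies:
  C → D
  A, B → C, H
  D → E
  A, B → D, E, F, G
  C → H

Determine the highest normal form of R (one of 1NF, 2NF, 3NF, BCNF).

2NF

Candidate key: {A, B}. Prime attributes: {A, B}.
For C → D we have {C}⁺ = {C, D, E, H}; {C} is not a superkey, so BCNF fails.
C → D determines the non-prime attribute {D} from a non-superkey — 3NF is violated.
Checking every proper subset of each key, none determines a non-prime attribute — 2NF is satisfied.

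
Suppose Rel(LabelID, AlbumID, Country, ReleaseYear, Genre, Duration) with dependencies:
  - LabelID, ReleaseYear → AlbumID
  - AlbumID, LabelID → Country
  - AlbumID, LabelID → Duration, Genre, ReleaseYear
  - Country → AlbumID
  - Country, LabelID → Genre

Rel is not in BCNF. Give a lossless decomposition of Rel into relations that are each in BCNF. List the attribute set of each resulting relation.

Candidate keys of the original relation: {AlbumID, LabelID}, {Country, LabelID}, {LabelID, ReleaseYear}.
{AlbumID, Country, Duration, Genre, LabelID, ReleaseYear}: {Country} determines {AlbumID, Country} here but is not a superkey — split on Country → AlbumID, giving {AlbumID, Country} and {Country, Duration, Genre, LabelID, ReleaseYear}.
{AlbumID, Country} is in BCNF.
{Country, Duration, Genre, LabelID, ReleaseYear} is in BCNF.

{AlbumID, Country}; {Country, Duration, Genre, LabelID, ReleaseYear}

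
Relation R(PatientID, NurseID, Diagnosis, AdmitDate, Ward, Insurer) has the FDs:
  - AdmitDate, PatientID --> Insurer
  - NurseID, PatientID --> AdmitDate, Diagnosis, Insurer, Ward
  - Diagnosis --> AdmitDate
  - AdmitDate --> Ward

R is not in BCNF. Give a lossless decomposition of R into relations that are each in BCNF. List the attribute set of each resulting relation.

Candidate key of the original relation: {NurseID, PatientID}.
{AdmitDate, Diagnosis, Insurer, NurseID, PatientID, Ward}: {AdmitDate, PatientID} determines {AdmitDate, Insurer, PatientID, Ward} here but is not a superkey — split on AdmitDate, PatientID --> Insurer, Ward, giving {AdmitDate, Insurer, PatientID, Ward} and {AdmitDate, Diagnosis, NurseID, PatientID}.
{AdmitDate, Insurer, PatientID, Ward}: {AdmitDate} determines {AdmitDate, Ward} here but is not a superkey — split on AdmitDate --> Ward, giving {AdmitDate, Ward} and {AdmitDate, Insurer, PatientID}.
{AdmitDate, Ward}: every determinant is a superkey — BCNF.
{AdmitDate, Insurer, PatientID}: every determinant is a superkey — BCNF.
{AdmitDate, Diagnosis, NurseID, PatientID}: {Diagnosis} determines {AdmitDate, Diagnosis} here but is not a superkey — split on Diagnosis --> AdmitDate, giving {AdmitDate, Diagnosis} and {Diagnosis, NurseID, PatientID}.
{AdmitDate, Diagnosis}: every determinant is a superkey — BCNF.
{Diagnosis, NurseID, PatientID}: every determinant is a superkey — BCNF.

{AdmitDate, Diagnosis}; {AdmitDate, Insurer, PatientID}; {AdmitDate, Ward}; {Diagnosis, NurseID, PatientID}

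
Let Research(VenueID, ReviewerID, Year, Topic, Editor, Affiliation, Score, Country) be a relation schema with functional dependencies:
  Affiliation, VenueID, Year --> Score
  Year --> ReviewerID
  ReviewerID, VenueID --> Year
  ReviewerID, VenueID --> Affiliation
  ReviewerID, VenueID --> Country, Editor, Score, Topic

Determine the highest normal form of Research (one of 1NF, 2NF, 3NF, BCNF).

3NF

Candidate keys: {ReviewerID, VenueID}, {VenueID, Year}. Prime attributes: {ReviewerID, VenueID, Year}.
Year --> ReviewerID breaks BCNF: {Year}⁺ = {ReviewerID, Year}, so {Year} is not a superkey.
Since {ReviewerID} ⊆ prime attributes and every other non-superkey FD also has a prime right side, the schema is in 3NF.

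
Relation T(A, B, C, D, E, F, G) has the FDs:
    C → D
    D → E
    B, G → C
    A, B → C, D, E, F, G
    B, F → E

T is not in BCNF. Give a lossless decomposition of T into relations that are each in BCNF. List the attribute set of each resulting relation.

{A, B, F, G}; {B, C, G}; {C, D}; {D, E}

Candidate key of the original relation: {A, B}.
Within {A, B, C, D, E, F, G}: {C}⁺ ∩ {A, B, C, D, E, F, G} = {C, D, E}, not the whole set, so C → D, E violates BCNF; decompose into {C, D, E} and {A, B, C, F, G}.
Within {C, D, E}: {D}⁺ ∩ {C, D, E} = {D, E}, not the whole set, so D → E violates BCNF; decompose into {D, E} and {C, D}.
{D, E} is in BCNF.
{C, D} is in BCNF.
Within {A, B, C, F, G}: {B, G}⁺ ∩ {A, B, C, F, G} = {B, C, G}, not the whole set, so B, G → C violates BCNF; decompose into {B, C, G} and {A, B, F, G}.
{B, C, G} is in BCNF.
{A, B, F, G} is in BCNF.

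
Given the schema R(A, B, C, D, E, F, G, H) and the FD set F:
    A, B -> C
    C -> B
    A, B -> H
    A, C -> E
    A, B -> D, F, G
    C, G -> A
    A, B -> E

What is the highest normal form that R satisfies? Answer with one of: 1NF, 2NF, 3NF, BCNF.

Candidate keys: {A, B}, {A, C}, {C, G}. Prime attributes: {A, B, C, G}.
C -> B breaks BCNF: {C}⁺ = {B, C}, so {C} is not a superkey.
Its right-hand attributes {B} are all prime, as are those of every other non-superkey FD — the relation is in 3NF.

3NF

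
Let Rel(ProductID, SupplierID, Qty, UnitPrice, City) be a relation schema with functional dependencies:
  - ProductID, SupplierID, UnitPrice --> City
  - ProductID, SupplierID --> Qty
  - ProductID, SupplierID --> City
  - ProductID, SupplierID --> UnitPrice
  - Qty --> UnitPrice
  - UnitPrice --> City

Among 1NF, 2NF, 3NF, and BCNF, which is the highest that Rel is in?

2NF

Candidate key: {ProductID, SupplierID}. Prime attributes: {ProductID, SupplierID}.
For Qty --> UnitPrice we have {Qty}⁺ = {City, Qty, UnitPrice}; {Qty} is not a superkey, so BCNF fails.
Qty --> UnitPrice determines the non-prime attribute {UnitPrice} from a non-superkey — 3NF is violated.
No proper subset of a key has a non-prime attribute in its closure, so there is no partial dependency; 2NF holds.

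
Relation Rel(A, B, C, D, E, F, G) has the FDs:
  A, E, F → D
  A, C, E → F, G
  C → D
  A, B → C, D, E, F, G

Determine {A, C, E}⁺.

Start with {A, C, E}.
A, C, E → F, G applies; add {F, G} → now {A, C, E, F, G}.
C → D applies; add {D} → now {A, C, D, E, F, G}.
No further FD applies.

{A, C, D, E, F, G}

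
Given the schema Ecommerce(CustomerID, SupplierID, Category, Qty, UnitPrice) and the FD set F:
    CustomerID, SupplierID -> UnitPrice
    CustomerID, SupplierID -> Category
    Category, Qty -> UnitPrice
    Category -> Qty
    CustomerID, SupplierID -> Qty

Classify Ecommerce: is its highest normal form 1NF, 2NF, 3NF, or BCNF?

Candidate key: {CustomerID, SupplierID}. Prime attributes: {CustomerID, SupplierID}.
For Category, Qty -> UnitPrice we have {Category, Qty}⁺ = {Category, Qty, UnitPrice}; {Category, Qty} is not a superkey, so BCNF fails.
Because {UnitPrice} is non-prime and the left side of Category, Qty -> UnitPrice is not a superkey, the relation is not in 3NF.
No non-prime attribute depends on a proper subset of any candidate key, so 2NF holds.

2NF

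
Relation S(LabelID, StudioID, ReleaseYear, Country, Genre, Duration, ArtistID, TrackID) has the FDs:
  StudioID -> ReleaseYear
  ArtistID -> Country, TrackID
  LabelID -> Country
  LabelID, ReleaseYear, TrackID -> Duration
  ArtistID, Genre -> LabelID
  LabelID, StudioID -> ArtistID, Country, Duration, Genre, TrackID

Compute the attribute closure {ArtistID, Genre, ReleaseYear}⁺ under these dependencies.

Start with {ArtistID, Genre, ReleaseYear}.
ArtistID -> Country, TrackID applies; add {Country, TrackID} → now {ArtistID, Country, Genre, ReleaseYear, TrackID}.
ArtistID, Genre -> LabelID applies; add {LabelID} → now {ArtistID, Country, Genre, LabelID, ReleaseYear, TrackID}.
LabelID, ReleaseYear, TrackID -> Duration applies; add {Duration} → now {ArtistID, Country, Duration, Genre, LabelID, ReleaseYear, TrackID}.
No further FD applies.

{ArtistID, Country, Duration, Genre, LabelID, ReleaseYear, TrackID}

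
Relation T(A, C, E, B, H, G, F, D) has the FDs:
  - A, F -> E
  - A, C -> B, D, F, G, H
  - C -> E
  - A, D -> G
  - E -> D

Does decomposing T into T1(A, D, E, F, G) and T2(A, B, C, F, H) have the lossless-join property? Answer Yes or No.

Yes

Common attributes: {A, F}; their closure is {A, D, E, F, G}.
This includes all of T1, so the common attributes are a superkey of T1 — the join is lossless.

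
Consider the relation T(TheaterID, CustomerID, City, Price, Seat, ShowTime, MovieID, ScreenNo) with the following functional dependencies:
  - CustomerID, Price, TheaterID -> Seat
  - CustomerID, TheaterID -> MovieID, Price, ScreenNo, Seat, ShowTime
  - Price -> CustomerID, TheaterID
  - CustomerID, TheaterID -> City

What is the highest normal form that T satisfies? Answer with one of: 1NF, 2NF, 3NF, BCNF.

Candidate keys: {CustomerID, TheaterID}, {Price}. Prime attributes: {CustomerID, Price, TheaterID}.
The left-hand side of every FD is a superkey, so BCNF is satisfied.

BCNF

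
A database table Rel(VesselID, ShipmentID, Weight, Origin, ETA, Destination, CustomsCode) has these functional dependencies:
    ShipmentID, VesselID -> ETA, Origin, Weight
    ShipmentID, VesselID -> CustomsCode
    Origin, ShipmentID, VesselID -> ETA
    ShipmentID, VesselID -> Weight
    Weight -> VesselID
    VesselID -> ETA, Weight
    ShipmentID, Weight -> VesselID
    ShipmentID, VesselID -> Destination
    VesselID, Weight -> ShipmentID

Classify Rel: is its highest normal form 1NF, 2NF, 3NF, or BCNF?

BCNF

Candidate keys: {VesselID}, {Weight}. Prime attributes: {VesselID, Weight}.
Every FD has a superkey on the left, so the relation is in BCNF.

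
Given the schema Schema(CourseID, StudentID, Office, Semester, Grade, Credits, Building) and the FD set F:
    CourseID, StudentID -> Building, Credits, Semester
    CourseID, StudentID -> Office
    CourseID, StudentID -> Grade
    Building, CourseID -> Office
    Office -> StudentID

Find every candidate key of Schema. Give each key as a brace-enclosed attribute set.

{CourseID} never appears on the right of any FD, so every key must include it.
{Building, CourseID}⁺ = {Building, CourseID, Credits, Grade, Office, Semester, StudentID} — all of the relation — so {Building, CourseID} is a candidate key.
{CourseID, Office}⁺ = {Building, CourseID, Credits, Grade, Office, Semester, StudentID} — all of the relation — so {CourseID, Office} is a candidate key.
{CourseID, StudentID}⁺ = {Building, CourseID, Credits, Grade, Office, Semester, StudentID} — all of the relation — so {CourseID, StudentID} is a candidate key.
No proper subset of any of these is a key, and no other minimal superkey exists.

{Building, CourseID}, {CourseID, Office}, {CourseID, StudentID}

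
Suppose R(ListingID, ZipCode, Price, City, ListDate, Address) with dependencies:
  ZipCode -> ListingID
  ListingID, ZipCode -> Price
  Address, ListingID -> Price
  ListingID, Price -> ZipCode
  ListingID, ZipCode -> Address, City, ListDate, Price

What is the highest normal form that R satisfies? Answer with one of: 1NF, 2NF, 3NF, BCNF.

Candidate keys: {Address, ListingID}, {ListingID, Price}, {ZipCode}. Prime attributes: {Address, ListingID, Price, ZipCode}.
The left-hand side of every FD is a superkey, so BCNF is satisfied.

BCNF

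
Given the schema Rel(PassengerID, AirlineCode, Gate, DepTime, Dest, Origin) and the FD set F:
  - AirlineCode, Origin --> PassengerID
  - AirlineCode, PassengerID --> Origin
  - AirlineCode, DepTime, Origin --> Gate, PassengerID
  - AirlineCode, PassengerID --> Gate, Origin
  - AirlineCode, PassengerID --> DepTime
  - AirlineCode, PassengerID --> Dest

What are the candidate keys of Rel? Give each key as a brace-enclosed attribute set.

{AirlineCode, Origin}, {AirlineCode, PassengerID}

{AirlineCode} never appears on the right of any FD, so every key must include it.
{AirlineCode, Origin}⁺ = {AirlineCode, DepTime, Dest, Gate, Origin, PassengerID} — all of the relation — so {AirlineCode, Origin} is a candidate key.
{AirlineCode, PassengerID}⁺ = {AirlineCode, DepTime, Dest, Gate, Origin, PassengerID} — all of the relation — so {AirlineCode, PassengerID} is a candidate key.
These are minimal and exhaustive — every other superkey contains one of them.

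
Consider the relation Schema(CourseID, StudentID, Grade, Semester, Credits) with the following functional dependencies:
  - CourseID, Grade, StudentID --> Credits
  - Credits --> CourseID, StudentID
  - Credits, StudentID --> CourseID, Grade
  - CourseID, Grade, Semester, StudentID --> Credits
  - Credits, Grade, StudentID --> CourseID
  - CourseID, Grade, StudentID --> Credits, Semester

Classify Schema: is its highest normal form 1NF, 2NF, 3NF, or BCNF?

Candidate keys: {CourseID, Grade, StudentID}, {Credits}. Prime attributes: {CourseID, Credits, Grade, StudentID}.
Each dependency's left side is a superkey — BCNF holds.

BCNF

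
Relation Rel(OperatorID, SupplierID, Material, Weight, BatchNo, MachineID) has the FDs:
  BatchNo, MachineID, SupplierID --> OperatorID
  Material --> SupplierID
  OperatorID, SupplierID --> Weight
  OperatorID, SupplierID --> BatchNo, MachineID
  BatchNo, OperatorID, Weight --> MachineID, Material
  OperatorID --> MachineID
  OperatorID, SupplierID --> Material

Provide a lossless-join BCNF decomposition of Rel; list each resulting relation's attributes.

Candidate keys of the original relation: {BatchNo, MachineID, Material}, {BatchNo, MachineID, SupplierID}, {BatchNo, OperatorID, Weight}, {Material, OperatorID}, {OperatorID, SupplierID}.
In {BatchNo, MachineID, Material, OperatorID, SupplierID, Weight}, {Material} is not a superkey ({Material}⁺ restricted to this set is {Material, SupplierID}), so split on Material --> SupplierID into {Material, SupplierID} and {BatchNo, MachineID, Material, OperatorID, Weight}.
{Material, SupplierID}: every determinant is a superkey — BCNF.
In {BatchNo, MachineID, Material, OperatorID, Weight}, {OperatorID} is not a superkey ({OperatorID}⁺ restricted to this set is {MachineID, OperatorID}), so split on OperatorID --> MachineID into {MachineID, OperatorID} and {BatchNo, Material, OperatorID, Weight}.
{MachineID, OperatorID}: every determinant is a superkey — BCNF.
{BatchNo, Material, OperatorID, Weight}: every determinant is a superkey — BCNF.

{BatchNo, Material, OperatorID, Weight}; {MachineID, OperatorID}; {Material, SupplierID}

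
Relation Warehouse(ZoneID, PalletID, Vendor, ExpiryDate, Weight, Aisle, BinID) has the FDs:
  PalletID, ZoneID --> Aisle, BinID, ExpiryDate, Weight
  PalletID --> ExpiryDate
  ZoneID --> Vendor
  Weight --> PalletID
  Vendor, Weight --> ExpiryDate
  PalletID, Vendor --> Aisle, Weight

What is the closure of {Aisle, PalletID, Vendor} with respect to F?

Start with {Aisle, PalletID, Vendor}.
PalletID --> ExpiryDate applies; add {ExpiryDate} → now {Aisle, ExpiryDate, PalletID, Vendor}.
PalletID, Vendor --> Aisle, Weight applies; add {Weight} → now {Aisle, ExpiryDate, PalletID, Vendor, Weight}.
No further FD applies.

{Aisle, ExpiryDate, PalletID, Vendor, Weight}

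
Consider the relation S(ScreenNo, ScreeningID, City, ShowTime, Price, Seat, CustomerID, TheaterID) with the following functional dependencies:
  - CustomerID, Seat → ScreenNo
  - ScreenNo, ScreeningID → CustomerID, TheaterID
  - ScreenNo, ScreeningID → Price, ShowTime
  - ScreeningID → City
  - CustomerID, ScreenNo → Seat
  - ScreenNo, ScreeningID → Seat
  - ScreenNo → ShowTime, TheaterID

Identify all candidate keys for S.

Attributes never on any right-hand side: {ScreeningID} — every candidate key must contain it.
{ScreenNo, ScreeningID}⁺ = {City, CustomerID, Price, ScreenNo, ScreeningID, Seat, ShowTime, TheaterID}, which is every attribute, so {ScreenNo, ScreeningID} is a candidate key.
{CustomerID, ScreeningID, Seat}⁺ = {City, CustomerID, Price, ScreenNo, ScreeningID, Seat, ShowTime, TheaterID}, which is every attribute, so {CustomerID, ScreeningID, Seat} is a candidate key.
Any other superkey properly contains one of these, so there are no further candidate keys.

{CustomerID, ScreeningID, Seat}, {ScreenNo, ScreeningID}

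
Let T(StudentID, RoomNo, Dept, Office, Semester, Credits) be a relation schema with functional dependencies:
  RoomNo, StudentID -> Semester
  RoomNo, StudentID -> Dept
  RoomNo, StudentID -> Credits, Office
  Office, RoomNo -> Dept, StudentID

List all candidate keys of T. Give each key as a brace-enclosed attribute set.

Attributes never on any right-hand side: {RoomNo} — every candidate key must contain it.
{Office, RoomNo} is a candidate key since {Office, RoomNo}⁺ = {Credits, Dept, Office, RoomNo, Semester, StudentID} covers every attribute.
{RoomNo, StudentID} is a candidate key since {RoomNo, StudentID}⁺ = {Credits, Dept, Office, RoomNo, Semester, StudentID} covers every attribute.
Any other superkey properly contains one of these, so there are no further candidate keys.

{Office, RoomNo}, {RoomNo, StudentID}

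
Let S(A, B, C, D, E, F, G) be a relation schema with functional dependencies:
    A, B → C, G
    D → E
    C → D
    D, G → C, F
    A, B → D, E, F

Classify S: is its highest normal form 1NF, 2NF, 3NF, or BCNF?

2NF

Candidate key: {A, B}. Prime attributes: {A, B}.
For D → E we have {D}⁺ = {D, E}; {D} is not a superkey, so BCNF fails.
Because {E} is non-prime and the left side of D → E is not a superkey, the relation is not in 3NF.
No non-prime attribute depends on a proper subset of any candidate key, so 2NF holds.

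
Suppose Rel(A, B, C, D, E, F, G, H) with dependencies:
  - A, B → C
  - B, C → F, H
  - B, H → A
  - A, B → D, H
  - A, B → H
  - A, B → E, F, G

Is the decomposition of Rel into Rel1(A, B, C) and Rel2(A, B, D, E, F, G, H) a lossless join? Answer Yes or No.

Yes

The shared attributes are {A, B} and {A, B}⁺ = {A, B, C, D, E, F, G, H}.
Rel1 is contained in that closure, so Rel1 ∩ Rel2 → Rel1 holds and the join is lossless.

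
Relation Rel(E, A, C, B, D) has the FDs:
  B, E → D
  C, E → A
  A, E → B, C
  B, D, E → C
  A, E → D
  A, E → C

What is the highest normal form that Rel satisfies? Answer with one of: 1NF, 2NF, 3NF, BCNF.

BCNF

Candidate keys: {A, E}, {B, E}, {C, E}. Prime attributes: {A, B, C, E}.
The left-hand side of every FD is a superkey, so BCNF is satisfied.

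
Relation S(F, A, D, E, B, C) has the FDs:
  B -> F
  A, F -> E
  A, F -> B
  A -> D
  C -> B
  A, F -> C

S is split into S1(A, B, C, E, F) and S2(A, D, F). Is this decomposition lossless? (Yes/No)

Yes

The shared attributes are {A, F} and {A, F}⁺ = {A, B, C, D, E, F}.
This includes all of S1, so the common attributes are a superkey of S1 — the join is lossless.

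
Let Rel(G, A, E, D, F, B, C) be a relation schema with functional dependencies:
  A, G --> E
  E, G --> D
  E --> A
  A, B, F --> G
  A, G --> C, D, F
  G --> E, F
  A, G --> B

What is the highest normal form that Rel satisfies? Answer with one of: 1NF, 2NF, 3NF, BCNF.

Candidate keys: {A, B, F}, {B, E, F}, {G}. Prime attributes: {A, B, E, F, G}.
E --> A breaks BCNF: {E}⁺ = {A, E}, so {E} is not a superkey.
Its right-hand attributes {A} are all prime, as are those of every other non-superkey FD — the relation is in 3NF.

3NF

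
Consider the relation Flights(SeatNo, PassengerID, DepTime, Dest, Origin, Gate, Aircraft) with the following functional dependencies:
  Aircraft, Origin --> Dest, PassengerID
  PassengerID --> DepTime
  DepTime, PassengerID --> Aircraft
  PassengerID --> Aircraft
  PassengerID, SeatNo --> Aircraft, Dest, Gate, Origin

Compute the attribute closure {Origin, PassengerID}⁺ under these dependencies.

{Aircraft, DepTime, Dest, Origin, PassengerID}

Start with {Origin, PassengerID}.
PassengerID --> DepTime applies; add {DepTime} → now {DepTime, Origin, PassengerID}.
DepTime, PassengerID --> Aircraft applies; add {Aircraft} → now {Aircraft, DepTime, Origin, PassengerID}.
Aircraft, Origin --> Dest, PassengerID applies; add {Dest} → now {Aircraft, DepTime, Dest, Origin, PassengerID}.
No further FD applies.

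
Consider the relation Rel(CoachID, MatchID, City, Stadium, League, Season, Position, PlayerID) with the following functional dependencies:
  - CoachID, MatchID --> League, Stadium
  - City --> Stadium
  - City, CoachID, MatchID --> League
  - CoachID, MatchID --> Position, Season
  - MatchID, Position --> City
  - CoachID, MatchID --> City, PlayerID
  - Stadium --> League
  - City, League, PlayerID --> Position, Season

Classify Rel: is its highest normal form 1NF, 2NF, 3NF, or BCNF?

2NF

Candidate key: {CoachID, MatchID}. Prime attributes: {CoachID, MatchID}.
City --> Stadium breaks BCNF: {City}⁺ = {City, League, Stadium}, so {City} is not a superkey.
City --> Stadium determines the non-prime attribute {Stadium} from a non-superkey — 3NF is violated.
Checking every proper subset of each key, none determines a non-prime attribute — 2NF is satisfied.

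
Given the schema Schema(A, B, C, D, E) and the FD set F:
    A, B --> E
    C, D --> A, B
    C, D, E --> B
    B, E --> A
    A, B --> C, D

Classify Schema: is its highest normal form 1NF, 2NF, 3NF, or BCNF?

BCNF

Candidate keys: {A, B}, {B, E}, {C, D}. Prime attributes: {A, B, C, D, E}.
Each dependency's left side is a superkey — BCNF holds.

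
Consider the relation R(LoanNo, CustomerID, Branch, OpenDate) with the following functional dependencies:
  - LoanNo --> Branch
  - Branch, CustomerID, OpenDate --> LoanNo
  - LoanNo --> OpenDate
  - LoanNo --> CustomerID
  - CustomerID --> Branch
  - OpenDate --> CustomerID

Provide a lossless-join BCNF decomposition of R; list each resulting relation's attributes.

{Branch, CustomerID}; {CustomerID, LoanNo, OpenDate}

Candidate keys of the original relation: {LoanNo}, {OpenDate}.
In {Branch, CustomerID, LoanNo, OpenDate}, {CustomerID} is not a superkey ({CustomerID}⁺ restricted to this set is {Branch, CustomerID}), so split on CustomerID --> Branch into {Branch, CustomerID} and {CustomerID, LoanNo, OpenDate}.
{Branch, CustomerID}: every determinant is a superkey — BCNF.
{CustomerID, LoanNo, OpenDate}: every determinant is a superkey — BCNF.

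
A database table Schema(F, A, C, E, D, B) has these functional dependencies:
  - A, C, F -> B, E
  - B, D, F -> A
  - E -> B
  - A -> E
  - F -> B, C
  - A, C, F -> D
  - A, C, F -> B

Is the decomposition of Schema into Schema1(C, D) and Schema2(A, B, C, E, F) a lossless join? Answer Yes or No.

No

Schema1 ∩ Schema2 = {C}; its closure under F is {C}.
Neither Schema1 nor Schema2 is contained in that closure, so the decomposition is lossy.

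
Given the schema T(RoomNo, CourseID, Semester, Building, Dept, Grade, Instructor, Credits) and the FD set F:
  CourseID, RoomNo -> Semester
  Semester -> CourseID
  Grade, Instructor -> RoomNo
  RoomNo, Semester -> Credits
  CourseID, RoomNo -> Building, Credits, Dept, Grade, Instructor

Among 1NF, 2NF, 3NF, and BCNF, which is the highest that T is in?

3NF

Candidate keys: {CourseID, Grade, Instructor}, {CourseID, RoomNo}, {Grade, Instructor, Semester}, {RoomNo, Semester}. Prime attributes: {CourseID, Grade, Instructor, RoomNo, Semester}.
For Semester -> CourseID we have {Semester}⁺ = {CourseID, Semester}; {Semester} is not a superkey, so BCNF fails.
Since {CourseID} ⊆ prime attributes and every other non-superkey FD also has a prime right side, the schema is in 3NF.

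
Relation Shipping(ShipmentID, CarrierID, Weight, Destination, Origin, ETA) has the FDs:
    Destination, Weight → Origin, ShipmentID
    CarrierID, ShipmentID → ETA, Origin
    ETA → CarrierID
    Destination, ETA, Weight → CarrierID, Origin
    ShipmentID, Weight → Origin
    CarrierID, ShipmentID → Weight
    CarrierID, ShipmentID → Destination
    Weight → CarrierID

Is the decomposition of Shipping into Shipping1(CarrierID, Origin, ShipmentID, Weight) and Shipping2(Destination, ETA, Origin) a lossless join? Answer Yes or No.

No

Common attributes: {Origin}; their closure is {Origin}.
The closure covers neither Shipping1 nor Shipping2 entirely; the join is not lossless.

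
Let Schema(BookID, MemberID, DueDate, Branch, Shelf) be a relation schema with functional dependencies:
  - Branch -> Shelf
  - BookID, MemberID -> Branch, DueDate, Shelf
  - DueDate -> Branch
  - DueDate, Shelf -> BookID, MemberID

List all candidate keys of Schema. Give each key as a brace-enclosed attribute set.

{BookID, MemberID}, {DueDate}

{DueDate}⁺ = {BookID, Branch, DueDate, MemberID, Shelf}, which is every attribute, so {DueDate} is a candidate key.
{BookID, MemberID}⁺ = {BookID, Branch, DueDate, MemberID, Shelf}, which is every attribute, so {BookID, MemberID} is a candidate key.
Any other superkey properly contains one of these, so there are no further candidate keys.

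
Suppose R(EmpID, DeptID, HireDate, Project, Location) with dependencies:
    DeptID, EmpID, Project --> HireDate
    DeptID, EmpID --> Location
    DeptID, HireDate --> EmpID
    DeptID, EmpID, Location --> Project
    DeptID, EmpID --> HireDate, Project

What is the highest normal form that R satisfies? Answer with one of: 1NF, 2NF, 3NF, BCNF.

Candidate keys: {DeptID, EmpID}, {DeptID, HireDate}. Prime attributes: {DeptID, EmpID, HireDate}.
The left-hand side of every FD is a superkey, so BCNF is satisfied.

BCNF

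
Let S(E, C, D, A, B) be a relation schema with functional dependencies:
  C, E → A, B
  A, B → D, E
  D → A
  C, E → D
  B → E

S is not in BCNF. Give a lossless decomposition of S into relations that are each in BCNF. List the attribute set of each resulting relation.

Candidate keys of the original relation: {B, C}, {C, E}.
Within {A, B, C, D, E}: {A, B}⁺ ∩ {A, B, C, D, E} = {A, B, D, E}, not the whole set, so A, B → D, E violates BCNF; decompose into {A, B, D, E} and {A, B, C}.
Within {A, B, D, E}: {D}⁺ ∩ {A, B, D, E} = {A, D}, not the whole set, so D → A violates BCNF; decompose into {A, D} and {B, D, E}.
{A, D}: every determinant is a superkey — BCNF.
Within {B, D, E}: {B}⁺ ∩ {B, D, E} = {B, E}, not the whole set, so B → E violates BCNF; decompose into {B, E} and {B, D}.
{B, E}: every determinant is a superkey — BCNF.
{B, D}: every determinant is a superkey — BCNF.
{A, B, C}: every determinant is a superkey — BCNF.

{A, B, C}; {A, D}; {B, D}; {B, E}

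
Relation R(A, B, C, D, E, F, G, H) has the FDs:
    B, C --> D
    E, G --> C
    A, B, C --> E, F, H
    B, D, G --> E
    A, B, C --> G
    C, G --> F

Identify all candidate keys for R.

Attributes never on any right-hand side: {A, B} — every candidate key must contain all of them.
{A, B, C}⁺ = {A, B, C, D, E, F, G, H}, which is every attribute, so {A, B, C} is a candidate key.
{A, B, D, G}⁺ = {A, B, C, D, E, F, G, H}, which is every attribute, so {A, B, D, G} is a candidate key.
{A, B, E, G}⁺ = {A, B, C, D, E, F, G, H}, which is every attribute, so {A, B, E, G} is a candidate key.
These are minimal and exhaustive — every other superkey contains one of them.

{A, B, C}, {A, B, D, G}, {A, B, E, G}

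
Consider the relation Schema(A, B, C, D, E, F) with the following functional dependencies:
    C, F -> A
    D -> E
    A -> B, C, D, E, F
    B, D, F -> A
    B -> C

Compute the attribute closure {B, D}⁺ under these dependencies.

{B, C, D, E}

Start with {B, D}.
D -> E applies; add {E} → now {B, D, E}.
B -> C applies; add {C} → now {B, C, D, E}.
No further FD applies.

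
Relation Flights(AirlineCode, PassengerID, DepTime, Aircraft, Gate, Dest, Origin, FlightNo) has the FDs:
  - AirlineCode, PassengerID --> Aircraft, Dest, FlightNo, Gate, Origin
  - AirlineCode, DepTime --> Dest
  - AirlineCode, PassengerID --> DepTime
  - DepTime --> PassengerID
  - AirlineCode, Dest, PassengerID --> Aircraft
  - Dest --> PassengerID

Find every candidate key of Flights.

{AirlineCode, DepTime}, {AirlineCode, Dest}, {AirlineCode, PassengerID}

Attributes never on any right-hand side: {AirlineCode} — every candidate key must contain it.
{AirlineCode, DepTime} is a candidate key since {AirlineCode, DepTime}⁺ = {Aircraft, AirlineCode, DepTime, Dest, FlightNo, Gate, Origin, PassengerID} covers every attribute.
{AirlineCode, Dest} is a candidate key since {AirlineCode, Dest}⁺ = {Aircraft, AirlineCode, DepTime, Dest, FlightNo, Gate, Origin, PassengerID} covers every attribute.
{AirlineCode, PassengerID} is a candidate key since {AirlineCode, PassengerID}⁺ = {Aircraft, AirlineCode, DepTime, Dest, FlightNo, Gate, Origin, PassengerID} covers every attribute.
No proper subset of any of these is a key, and no other minimal superkey exists.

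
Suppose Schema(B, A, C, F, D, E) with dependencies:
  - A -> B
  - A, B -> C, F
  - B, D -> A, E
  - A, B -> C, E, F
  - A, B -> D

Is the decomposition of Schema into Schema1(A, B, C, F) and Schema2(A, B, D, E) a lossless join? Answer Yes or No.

Yes

Schema1 ∩ Schema2 = {A, B}; its closure under F is {A, B, C, D, E, F}.
Since Schema1 ⊆ {A, B, C, D, E, F}, the intersection is a superkey of Schema1; the decomposition is lossless.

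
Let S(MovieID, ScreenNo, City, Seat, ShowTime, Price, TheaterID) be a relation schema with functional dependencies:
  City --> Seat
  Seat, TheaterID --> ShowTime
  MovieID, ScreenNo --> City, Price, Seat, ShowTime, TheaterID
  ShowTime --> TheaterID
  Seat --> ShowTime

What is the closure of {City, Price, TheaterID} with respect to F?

{City, Price, Seat, ShowTime, TheaterID}

Start with {City, Price, TheaterID}.
City --> Seat applies; add {Seat} → now {City, Price, Seat, TheaterID}.
Seat, TheaterID --> ShowTime applies; add {ShowTime} → now {City, Price, Seat, ShowTime, TheaterID}.
No further FD applies.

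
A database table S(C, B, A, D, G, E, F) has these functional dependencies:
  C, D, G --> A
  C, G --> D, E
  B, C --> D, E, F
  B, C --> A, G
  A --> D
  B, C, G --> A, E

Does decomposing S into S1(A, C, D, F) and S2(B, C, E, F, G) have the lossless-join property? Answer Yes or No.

No

S1 ∩ S2 = {C, F}; its closure under F is {C, F}.
The closure covers neither S1 nor S2 entirely; the join is not lossless.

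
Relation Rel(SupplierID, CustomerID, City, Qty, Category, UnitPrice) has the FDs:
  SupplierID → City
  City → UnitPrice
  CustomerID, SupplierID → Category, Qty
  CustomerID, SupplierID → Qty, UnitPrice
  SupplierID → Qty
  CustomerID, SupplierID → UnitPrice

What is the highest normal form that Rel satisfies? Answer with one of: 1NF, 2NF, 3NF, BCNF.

Candidate key: {CustomerID, SupplierID}. Prime attributes: {CustomerID, SupplierID}.
For SupplierID → City we have {SupplierID}⁺ = {City, Qty, SupplierID, UnitPrice}; {SupplierID} is not a superkey, so BCNF fails.
SupplierID → City determines the non-prime attribute {City} from a non-superkey — 3NF is violated.
Since {SupplierID} ⊂ {CustomerID, SupplierID} and {SupplierID}⁺ ⊇ {City, Qty, UnitPrice} with {City, Qty, UnitPrice} non-prime, there is a partial dependency; 2NF fails.

1NF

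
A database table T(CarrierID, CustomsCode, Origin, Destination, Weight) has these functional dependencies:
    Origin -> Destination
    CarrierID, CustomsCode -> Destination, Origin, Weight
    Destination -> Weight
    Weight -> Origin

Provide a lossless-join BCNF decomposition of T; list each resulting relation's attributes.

Candidate key of the original relation: {CarrierID, CustomsCode}.
{CarrierID, CustomsCode, Destination, Origin, Weight}: {Origin} determines {Destination, Origin, Weight} here but is not a superkey — split on Origin -> Destination, Weight, giving {Destination, Origin, Weight} and {CarrierID, CustomsCode, Origin}.
{Destination, Origin, Weight}: every determinant is a superkey — BCNF.
{CarrierID, CustomsCode, Origin}: every determinant is a superkey — BCNF.

{CarrierID, CustomsCode, Origin}; {Destination, Origin, Weight}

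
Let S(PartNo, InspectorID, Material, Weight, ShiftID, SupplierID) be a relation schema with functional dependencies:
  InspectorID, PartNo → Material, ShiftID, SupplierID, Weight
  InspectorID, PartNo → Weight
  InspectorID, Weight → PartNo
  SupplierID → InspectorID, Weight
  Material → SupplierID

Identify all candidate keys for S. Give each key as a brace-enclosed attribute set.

{InspectorID, PartNo}, {InspectorID, Weight}, {Material}, {SupplierID}

{Material} is a candidate key since {Material}⁺ = {InspectorID, Material, PartNo, ShiftID, SupplierID, Weight} covers every attribute.
{SupplierID} is a candidate key since {SupplierID}⁺ = {InspectorID, Material, PartNo, ShiftID, SupplierID, Weight} covers every attribute.
{InspectorID, PartNo} is a candidate key since {InspectorID, PartNo}⁺ = {InspectorID, Material, PartNo, ShiftID, SupplierID, Weight} covers every attribute.
{InspectorID, Weight} is a candidate key since {InspectorID, Weight}⁺ = {InspectorID, Material, PartNo, ShiftID, SupplierID, Weight} covers every attribute.
No proper subset of any of these is a key, and no other minimal superkey exists.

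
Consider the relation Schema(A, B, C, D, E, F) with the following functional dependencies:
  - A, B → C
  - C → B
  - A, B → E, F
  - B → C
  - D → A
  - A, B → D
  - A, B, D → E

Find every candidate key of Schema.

{A, B}⁺ = {A, B, C, D, E, F} — all of the relation — so {A, B} is a candidate key.
{A, C}⁺ = {A, B, C, D, E, F} — all of the relation — so {A, C} is a candidate key.
{B, D}⁺ = {A, B, C, D, E, F} — all of the relation — so {B, D} is a candidate key.
{C, D}⁺ = {A, B, C, D, E, F} — all of the relation — so {C, D} is a candidate key.
Any other superkey properly contains one of these, so there are no further candidate keys.

{A, B}, {A, C}, {B, D}, {C, D}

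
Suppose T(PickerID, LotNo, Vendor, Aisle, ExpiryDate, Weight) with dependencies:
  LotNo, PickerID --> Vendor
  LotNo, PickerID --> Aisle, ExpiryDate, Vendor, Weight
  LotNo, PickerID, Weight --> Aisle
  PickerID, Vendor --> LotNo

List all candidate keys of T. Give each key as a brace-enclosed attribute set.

{LotNo, PickerID}, {PickerID, Vendor}

{PickerID} never appears on the right of any FD, so every key must include it.
{LotNo, PickerID} is a candidate key since {LotNo, PickerID}⁺ = {Aisle, ExpiryDate, LotNo, PickerID, Vendor, Weight} covers every attribute.
{PickerID, Vendor} is a candidate key since {PickerID, Vendor}⁺ = {Aisle, ExpiryDate, LotNo, PickerID, Vendor, Weight} covers every attribute.
No proper subset of any of these is a key, and no other minimal superkey exists.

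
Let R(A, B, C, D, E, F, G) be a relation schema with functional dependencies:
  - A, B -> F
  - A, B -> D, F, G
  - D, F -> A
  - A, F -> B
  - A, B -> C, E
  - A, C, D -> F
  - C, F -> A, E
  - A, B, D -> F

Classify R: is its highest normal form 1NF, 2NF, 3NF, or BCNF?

Candidate keys: {A, B}, {A, C, D}, {A, F}, {C, F}, {D, F}. Prime attributes: {A, B, C, D, F}.
The left-hand side of every FD is a superkey, so BCNF is satisfied.

BCNF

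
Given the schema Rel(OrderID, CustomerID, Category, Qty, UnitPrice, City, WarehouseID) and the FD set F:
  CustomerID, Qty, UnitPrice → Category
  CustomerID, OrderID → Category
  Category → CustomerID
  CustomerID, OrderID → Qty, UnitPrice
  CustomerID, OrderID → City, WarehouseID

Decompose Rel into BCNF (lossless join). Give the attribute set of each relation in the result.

{Category, CustomerID}; {Category, Qty, UnitPrice}; {City, CustomerID, OrderID, Qty, UnitPrice, WarehouseID}

Candidate keys of the original relation: {Category, OrderID}, {CustomerID, OrderID}.
Within {Category, City, CustomerID, OrderID, Qty, UnitPrice, WarehouseID}: {CustomerID, Qty, UnitPrice}⁺ ∩ {Category, City, CustomerID, OrderID, Qty, UnitPrice, WarehouseID} = {Category, CustomerID, Qty, UnitPrice}, not the whole set, so CustomerID, Qty, UnitPrice → Category violates BCNF; decompose into {Category, CustomerID, Qty, UnitPrice} and {City, CustomerID, OrderID, Qty, UnitPrice, WarehouseID}.
Within {Category, CustomerID, Qty, UnitPrice}: {Category}⁺ ∩ {Category, CustomerID, Qty, UnitPrice} = {Category, CustomerID}, not the whole set, so Category → CustomerID violates BCNF; decompose into {Category, CustomerID} and {Category, Qty, UnitPrice}.
{Category, CustomerID} has no BCNF violation.
{Category, Qty, UnitPrice} has no BCNF violation.
{City, CustomerID, OrderID, Qty, UnitPrice, WarehouseID} has no BCNF violation.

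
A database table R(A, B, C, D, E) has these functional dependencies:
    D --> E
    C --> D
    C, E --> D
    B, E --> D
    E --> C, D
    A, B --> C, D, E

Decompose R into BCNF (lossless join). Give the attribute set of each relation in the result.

Candidate key of the original relation: {A, B}.
{A, B, C, D, E}: {D} determines {C, D, E} here but is not a superkey — split on D --> C, E, giving {C, D, E} and {A, B, D}.
{C, D, E}: every determinant is a superkey — BCNF.
{A, B, D}: every determinant is a superkey — BCNF.

{A, B, D}; {C, D, E}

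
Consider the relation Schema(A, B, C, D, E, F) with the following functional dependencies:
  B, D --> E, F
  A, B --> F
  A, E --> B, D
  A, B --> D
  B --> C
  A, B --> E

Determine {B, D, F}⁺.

Start with {B, D, F}.
B, D --> E, F applies; add {E} → now {B, D, E, F}.
B --> C applies; add {C} → now {B, C, D, E, F}.
No further FD applies.

{B, C, D, E, F}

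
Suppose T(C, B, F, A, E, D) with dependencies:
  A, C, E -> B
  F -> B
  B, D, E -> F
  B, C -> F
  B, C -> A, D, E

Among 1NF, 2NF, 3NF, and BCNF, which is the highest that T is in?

3NF

Candidate keys: {A, C, E}, {B, C}, {C, F}. Prime attributes: {A, B, C, E, F}.
For F -> B we have {F}⁺ = {B, F}; {F} is not a superkey, so BCNF fails.
Its right-hand attributes {B} are all prime, as are those of every other non-superkey FD — the relation is in 3NF.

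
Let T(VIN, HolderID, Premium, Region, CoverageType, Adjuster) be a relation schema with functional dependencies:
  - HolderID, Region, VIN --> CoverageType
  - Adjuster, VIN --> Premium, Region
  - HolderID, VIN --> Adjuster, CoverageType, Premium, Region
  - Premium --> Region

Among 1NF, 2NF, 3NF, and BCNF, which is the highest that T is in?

2NF

Candidate key: {HolderID, VIN}. Prime attributes: {HolderID, VIN}.
Adjuster, VIN --> Premium, Region breaks BCNF: {Adjuster, VIN}⁺ = {Adjuster, Premium, Region, VIN}, so {Adjuster, VIN} is not a superkey.
Because {Premium, Region} are non-prime and the left side of Adjuster, VIN --> Premium, Region is not a superkey, the relation is not in 3NF.
No proper subset of a key has a non-prime attribute in its closure, so there is no partial dependency; 2NF holds.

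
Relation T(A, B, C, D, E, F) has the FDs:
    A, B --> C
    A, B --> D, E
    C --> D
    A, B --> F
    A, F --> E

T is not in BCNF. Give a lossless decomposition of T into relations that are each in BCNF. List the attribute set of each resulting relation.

{A, B, C, F}; {A, E, F}; {C, D}

Candidate key of the original relation: {A, B}.
{A, B, C, D, E, F}: {C} determines {C, D} here but is not a superkey — split on C --> D, giving {C, D} and {A, B, C, E, F}.
{C, D} is in BCNF.
{A, B, C, E, F}: {A, F} determines {A, E, F} here but is not a superkey — split on A, F --> E, giving {A, E, F} and {A, B, C, F}.
{A, E, F} is in BCNF.
{A, B, C, F} is in BCNF.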